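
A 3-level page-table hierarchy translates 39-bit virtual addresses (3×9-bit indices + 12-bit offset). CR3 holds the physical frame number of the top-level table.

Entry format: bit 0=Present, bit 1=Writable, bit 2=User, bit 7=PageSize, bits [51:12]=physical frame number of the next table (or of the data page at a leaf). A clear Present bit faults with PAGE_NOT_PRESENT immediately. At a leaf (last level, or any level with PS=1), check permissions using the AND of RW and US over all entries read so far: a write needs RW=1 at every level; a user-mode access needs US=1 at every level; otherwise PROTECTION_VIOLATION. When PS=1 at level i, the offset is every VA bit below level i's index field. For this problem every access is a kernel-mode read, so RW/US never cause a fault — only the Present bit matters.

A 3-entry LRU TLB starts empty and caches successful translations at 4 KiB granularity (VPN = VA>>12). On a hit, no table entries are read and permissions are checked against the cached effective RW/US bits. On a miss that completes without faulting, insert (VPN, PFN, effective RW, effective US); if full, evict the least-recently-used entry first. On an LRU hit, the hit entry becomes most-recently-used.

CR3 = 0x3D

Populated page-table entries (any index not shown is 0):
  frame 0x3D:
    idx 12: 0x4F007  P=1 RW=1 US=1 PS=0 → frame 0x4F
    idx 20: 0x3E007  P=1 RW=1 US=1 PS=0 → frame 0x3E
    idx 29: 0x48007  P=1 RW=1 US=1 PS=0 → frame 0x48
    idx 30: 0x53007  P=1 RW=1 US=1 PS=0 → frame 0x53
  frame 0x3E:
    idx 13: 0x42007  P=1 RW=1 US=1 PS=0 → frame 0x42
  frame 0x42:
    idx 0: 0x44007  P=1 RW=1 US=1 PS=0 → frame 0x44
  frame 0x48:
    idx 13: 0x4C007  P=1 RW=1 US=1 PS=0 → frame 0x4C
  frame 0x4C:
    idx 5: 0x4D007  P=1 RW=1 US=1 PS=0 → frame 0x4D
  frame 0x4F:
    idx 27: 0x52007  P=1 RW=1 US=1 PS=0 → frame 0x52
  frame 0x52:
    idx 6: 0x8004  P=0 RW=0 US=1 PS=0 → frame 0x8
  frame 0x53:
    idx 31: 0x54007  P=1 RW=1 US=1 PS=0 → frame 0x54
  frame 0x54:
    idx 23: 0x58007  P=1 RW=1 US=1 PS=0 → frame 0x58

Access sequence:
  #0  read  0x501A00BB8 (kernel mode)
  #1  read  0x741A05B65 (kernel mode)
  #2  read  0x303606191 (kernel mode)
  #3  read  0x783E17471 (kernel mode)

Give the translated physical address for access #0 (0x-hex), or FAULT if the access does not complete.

Walk each access:
#0 VA=0x501A00BB8 (r,kernel):
  L0 @0x3D[20] → 0x3E007  P=1,RW=1,US=1,PS=0
  L1 @0x3E[13] → 0x42007  P=1,RW=1,US=1,PS=0
  L2 @0x42[0] → 0x44007  P=1,RW=1,US=1,PS=0
  ✓ 0x44BB8  — 3 lookups
#1 VA=0x741A05B65 (r,kernel):
  L0 @0x3D[29] → 0x48007  P=1,RW=1,US=1,PS=0
  L1 @0x48[13] → 0x4C007  P=1,RW=1,US=1,PS=0
  L2 @0x4C[5] → 0x4D007  P=1,RW=1,US=1,PS=0
  ✓ 0x4DB65  — 3 lookups
#2 VA=0x303606191 (r,kernel):
  L0 @0x3D[12] → 0x4F007  P=1,RW=1,US=1,PS=0
  L1 @0x4F[27] → 0x52007  P=1,RW=1,US=1,PS=0
  L2 @0x52[6] → 0x8004  P=0,RW=0,US=1,PS=0
  ⇒ fault: PAGE_NOT_PRESENT  — 3 lookups
#3 VA=0x783E17471 (r,kernel):
  L0 @0x3D[30] → 0x53007  P=1,RW=1,US=1,PS=0
  L1 @0x53[31] → 0x54007  P=1,RW=1,US=1,PS=0
  L2 @0x54[23] → 0x58007  P=1,RW=1,US=1,PS=0
  ✓ 0x58471  — 3 lookups

Access #0 PA: 0x44BB8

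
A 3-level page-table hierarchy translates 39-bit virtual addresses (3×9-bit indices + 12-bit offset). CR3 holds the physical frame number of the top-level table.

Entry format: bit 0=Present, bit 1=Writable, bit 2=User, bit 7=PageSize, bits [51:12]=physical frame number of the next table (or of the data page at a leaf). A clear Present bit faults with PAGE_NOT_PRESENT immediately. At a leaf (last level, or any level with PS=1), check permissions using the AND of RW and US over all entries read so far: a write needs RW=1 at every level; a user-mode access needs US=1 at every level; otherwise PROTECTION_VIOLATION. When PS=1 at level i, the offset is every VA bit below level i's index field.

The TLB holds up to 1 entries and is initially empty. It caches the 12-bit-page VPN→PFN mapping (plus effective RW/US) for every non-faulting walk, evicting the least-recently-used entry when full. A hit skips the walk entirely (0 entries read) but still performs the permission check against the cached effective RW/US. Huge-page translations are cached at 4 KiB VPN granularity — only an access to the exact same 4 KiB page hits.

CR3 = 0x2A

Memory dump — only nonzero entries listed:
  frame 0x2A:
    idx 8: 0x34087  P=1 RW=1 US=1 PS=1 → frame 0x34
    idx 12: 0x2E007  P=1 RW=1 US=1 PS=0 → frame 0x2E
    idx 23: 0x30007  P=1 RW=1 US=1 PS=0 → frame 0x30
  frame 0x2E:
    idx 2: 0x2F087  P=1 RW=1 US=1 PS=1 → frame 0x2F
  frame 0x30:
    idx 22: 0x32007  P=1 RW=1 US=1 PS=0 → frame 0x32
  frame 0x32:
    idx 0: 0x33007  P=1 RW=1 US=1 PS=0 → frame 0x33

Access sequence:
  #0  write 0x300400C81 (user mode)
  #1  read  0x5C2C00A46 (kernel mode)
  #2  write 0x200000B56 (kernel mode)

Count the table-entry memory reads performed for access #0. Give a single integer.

Trace:
#0 VA=0x300400C81 (w,user):
  [0] read 0x2A idx=12: raw=0x2E007 flags P=1 W=1 U=1 S=0
  [1] read 0x2E idx=2: raw=0x2F087 flags P=1 W=1 U=1 S=1
  ✓ 0x2FC81 (huge @L1)  — 2 lookups
#1 VA=0x5C2C00A46 (r,kernel):
  [0] read 0x2A idx=23: raw=0x30007 flags P=1 W=1 U=1 S=0
  [1] read 0x30 idx=22: raw=0x32007 flags P=1 W=1 U=1 S=0
  [2] read 0x32 idx=0: raw=0x33007 flags P=1 W=1 U=1 S=0
  ✓ 0x33A46  — 3 lookups
#2 VA=0x200000B56 (w,kernel):
  [0] read 0x2A idx=8: raw=0x34087 flags P=1 W=1 U=1 S=1
  ✓ 0x34B56 (huge @L0)  — 1 lookups

Entries read for #0: 2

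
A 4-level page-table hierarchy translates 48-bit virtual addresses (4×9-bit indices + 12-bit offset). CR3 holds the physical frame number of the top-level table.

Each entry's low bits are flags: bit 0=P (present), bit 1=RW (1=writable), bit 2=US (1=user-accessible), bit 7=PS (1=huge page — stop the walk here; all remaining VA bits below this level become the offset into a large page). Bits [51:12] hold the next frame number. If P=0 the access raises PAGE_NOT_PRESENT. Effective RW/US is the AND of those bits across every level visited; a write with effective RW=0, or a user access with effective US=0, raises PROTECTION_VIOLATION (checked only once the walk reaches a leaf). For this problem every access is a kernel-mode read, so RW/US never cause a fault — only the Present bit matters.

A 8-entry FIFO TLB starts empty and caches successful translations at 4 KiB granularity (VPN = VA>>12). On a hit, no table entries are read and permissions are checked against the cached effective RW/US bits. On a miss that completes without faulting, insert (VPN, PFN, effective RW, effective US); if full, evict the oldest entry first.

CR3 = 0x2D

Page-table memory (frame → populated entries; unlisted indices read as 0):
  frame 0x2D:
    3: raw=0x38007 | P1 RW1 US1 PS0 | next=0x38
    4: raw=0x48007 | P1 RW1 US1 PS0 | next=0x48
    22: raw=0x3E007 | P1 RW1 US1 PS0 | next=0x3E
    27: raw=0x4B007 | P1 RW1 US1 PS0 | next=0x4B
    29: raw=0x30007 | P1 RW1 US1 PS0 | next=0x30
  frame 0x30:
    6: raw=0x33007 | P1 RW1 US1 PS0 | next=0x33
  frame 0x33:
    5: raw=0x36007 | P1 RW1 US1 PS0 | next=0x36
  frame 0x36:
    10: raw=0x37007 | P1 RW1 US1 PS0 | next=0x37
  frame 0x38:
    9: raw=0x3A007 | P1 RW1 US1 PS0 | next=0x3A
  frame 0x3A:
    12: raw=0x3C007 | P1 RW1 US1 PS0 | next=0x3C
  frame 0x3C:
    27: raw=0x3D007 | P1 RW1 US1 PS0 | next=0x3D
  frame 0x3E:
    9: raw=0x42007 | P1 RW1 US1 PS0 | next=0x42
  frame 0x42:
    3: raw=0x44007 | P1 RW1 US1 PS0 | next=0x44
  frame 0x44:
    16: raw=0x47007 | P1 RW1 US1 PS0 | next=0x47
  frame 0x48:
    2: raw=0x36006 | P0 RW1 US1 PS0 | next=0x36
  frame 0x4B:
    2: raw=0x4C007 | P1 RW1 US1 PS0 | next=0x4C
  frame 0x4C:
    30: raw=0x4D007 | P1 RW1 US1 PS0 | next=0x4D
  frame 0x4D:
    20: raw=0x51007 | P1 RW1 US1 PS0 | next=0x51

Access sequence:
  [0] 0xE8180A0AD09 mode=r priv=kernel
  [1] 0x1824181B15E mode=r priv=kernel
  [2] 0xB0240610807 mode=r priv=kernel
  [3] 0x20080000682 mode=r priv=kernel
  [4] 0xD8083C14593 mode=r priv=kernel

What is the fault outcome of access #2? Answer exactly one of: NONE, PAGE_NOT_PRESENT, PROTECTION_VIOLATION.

Walk each access:
#0 VA=0xE8180A0AD09 (r,kernel):
  L0: frame=0x2D idx=29 entry=0x30007 [P=1 RW=1 US=1 PS=0]
  L1: frame=0x30 idx=6 entry=0x33007 [P=1 RW=1 US=1 PS=0]
  L2: frame=0x33 idx=5 entry=0x36007 [P=1 RW=1 US=1 PS=0]
  L3: frame=0x36 idx=10 entry=0x37007 [P=1 RW=1 US=1 PS=0]
  ⇒ phys 0x37D09  [4 reads]
#1 VA=0x1824181B15E (r,kernel):
  L0: frame=0x2D idx=3 entry=0x38007 [P=1 RW=1 US=1 PS=0]
  L1: frame=0x38 idx=9 entry=0x3A007 [P=1 RW=1 US=1 PS=0]
  L2: frame=0x3A idx=12 entry=0x3C007 [P=1 RW=1 US=1 PS=0]
  L3: frame=0x3C idx=27 entry=0x3D007 [P=1 RW=1 US=1 PS=0]
  ⇒ phys 0x3D15E  [4 reads]
#2 VA=0xB0240610807 (r,kernel):
  L0: frame=0x2D idx=22 entry=0x3E007 [P=1 RW=1 US=1 PS=0]
  L1: frame=0x3E idx=9 entry=0x42007 [P=1 RW=1 US=1 PS=0]
  L2: frame=0x42 idx=3 entry=0x44007 [P=1 RW=1 US=1 PS=0]
  L3: frame=0x44 idx=16 entry=0x47007 [P=1 RW=1 US=1 PS=0]
  ⇒ phys 0x47807  [4 reads]
#3 VA=0x20080000682 (r,kernel):
  L0: frame=0x2D idx=4 entry=0x48007 [P=1 RW=1 US=1 PS=0]
  L1: frame=0x48 idx=2 entry=0x36006 [P=0 RW=1 US=1 PS=0]
  ✗ PAGE_NOT_PRESENT  [2 reads]
#4 VA=0xD8083C14593 (r,kernel):
  L0: frame=0x2D idx=27 entry=0x4B007 [P=1 RW=1 US=1 PS=0]
  L1: frame=0x4B idx=2 entry=0x4C007 [P=1 RW=1 US=1 PS=0]
  L2: frame=0x4C idx=30 entry=0x4D007 [P=1 RW=1 US=1 PS=0]
  L3: frame=0x4D idx=20 entry=0x51007 [P=1 RW=1 US=1 PS=0]
  ⇒ phys 0x51593  [4 reads]

Access #2 fault: NONE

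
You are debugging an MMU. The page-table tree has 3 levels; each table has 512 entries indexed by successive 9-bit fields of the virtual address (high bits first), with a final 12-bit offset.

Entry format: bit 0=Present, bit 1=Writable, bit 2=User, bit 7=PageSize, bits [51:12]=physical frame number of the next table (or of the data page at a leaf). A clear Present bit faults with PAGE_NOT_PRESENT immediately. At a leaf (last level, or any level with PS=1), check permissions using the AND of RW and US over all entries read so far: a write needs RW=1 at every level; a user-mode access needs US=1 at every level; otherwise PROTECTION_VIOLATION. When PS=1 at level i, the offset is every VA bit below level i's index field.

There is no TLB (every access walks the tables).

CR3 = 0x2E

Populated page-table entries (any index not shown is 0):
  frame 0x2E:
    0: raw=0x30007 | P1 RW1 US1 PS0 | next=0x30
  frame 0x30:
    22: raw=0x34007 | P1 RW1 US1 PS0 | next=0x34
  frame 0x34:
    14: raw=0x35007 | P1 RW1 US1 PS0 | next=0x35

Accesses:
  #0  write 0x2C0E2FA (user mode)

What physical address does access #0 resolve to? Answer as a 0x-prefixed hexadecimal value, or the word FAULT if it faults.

Walk each access:
#0 VA=0x2C0E2FA (w,user):
  L0: frame=0x2E idx=0 entry=0x30007 [P=1 RW=1 US=1 PS=0]
  L1: frame=0x30 idx=22 entry=0x34007 [P=1 RW=1 US=1 PS=0]
  L2: frame=0x34 idx=14 entry=0x35007 [P=1 RW=1 US=1 PS=0]
  ⇒ phys 0x352FA  [3 reads]

Access #0 PA: 0x352FA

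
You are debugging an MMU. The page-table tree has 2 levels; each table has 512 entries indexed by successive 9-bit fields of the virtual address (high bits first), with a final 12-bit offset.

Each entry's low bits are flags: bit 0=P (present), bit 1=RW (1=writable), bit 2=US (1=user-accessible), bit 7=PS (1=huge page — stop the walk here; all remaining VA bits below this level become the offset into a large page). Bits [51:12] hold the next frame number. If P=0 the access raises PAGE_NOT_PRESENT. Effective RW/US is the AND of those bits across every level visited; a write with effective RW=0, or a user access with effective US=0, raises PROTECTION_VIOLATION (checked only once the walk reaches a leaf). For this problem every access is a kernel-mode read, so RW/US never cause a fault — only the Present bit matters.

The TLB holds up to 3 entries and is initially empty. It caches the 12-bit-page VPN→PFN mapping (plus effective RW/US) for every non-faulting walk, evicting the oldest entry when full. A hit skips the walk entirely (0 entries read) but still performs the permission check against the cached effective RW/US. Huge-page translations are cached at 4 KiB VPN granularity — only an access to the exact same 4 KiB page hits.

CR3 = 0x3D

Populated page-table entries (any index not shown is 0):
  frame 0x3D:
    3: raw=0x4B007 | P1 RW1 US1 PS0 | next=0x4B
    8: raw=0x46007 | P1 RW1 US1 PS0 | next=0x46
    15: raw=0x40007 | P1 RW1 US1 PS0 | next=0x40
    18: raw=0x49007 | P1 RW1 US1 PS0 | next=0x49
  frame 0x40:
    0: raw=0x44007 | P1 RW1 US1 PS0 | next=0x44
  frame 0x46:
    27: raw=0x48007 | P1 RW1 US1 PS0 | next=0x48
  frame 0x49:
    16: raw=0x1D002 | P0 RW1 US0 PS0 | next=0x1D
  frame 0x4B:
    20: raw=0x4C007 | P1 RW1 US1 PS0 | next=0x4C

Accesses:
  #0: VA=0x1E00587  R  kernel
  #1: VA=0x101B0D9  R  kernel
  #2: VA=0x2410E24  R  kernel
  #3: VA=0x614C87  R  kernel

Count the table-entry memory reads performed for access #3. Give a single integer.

Walk each access:
#0 VA=0x1E00587 (r,kernel):
  lvl0: tbl 0x3D, slot 15 ⇒ 0x40007 (P1/RW1/US1/PS0)
  lvl1: tbl 0x40, slot 0 ⇒ 0x44007 (P1/RW1/US1/PS0)
  ⇒ phys 0x44587  [2 reads]
#1 VA=0x101B0D9 (r,kernel):
  lvl0: tbl 0x3D, slot 8 ⇒ 0x46007 (P1/RW1/US1/PS0)
  lvl1: tbl 0x46, slot 27 ⇒ 0x48007 (P1/RW1/US1/PS0)
  ⇒ phys 0x480D9  [2 reads]
#2 VA=0x2410E24 (r,kernel):
  lvl0: tbl 0x3D, slot 18 ⇒ 0x49007 (P1/RW1/US1/PS0)
  lvl1: tbl 0x49, slot 16 ⇒ 0x1D002 (P0/RW1/US0/PS0)
  ⇒ fault: PAGE_NOT_PRESENT  — 2 lookups
#3 VA=0x614C87 (r,kernel):
  lvl0: tbl 0x3D, slot 3 ⇒ 0x4B007 (P1/RW1/US1/PS0)
  lvl1: tbl 0x4B, slot 20 ⇒ 0x4C007 (P1/RW1/US1/PS0)
  ⇒ phys 0x4CC87  [2 reads]

Entries read for #3: 2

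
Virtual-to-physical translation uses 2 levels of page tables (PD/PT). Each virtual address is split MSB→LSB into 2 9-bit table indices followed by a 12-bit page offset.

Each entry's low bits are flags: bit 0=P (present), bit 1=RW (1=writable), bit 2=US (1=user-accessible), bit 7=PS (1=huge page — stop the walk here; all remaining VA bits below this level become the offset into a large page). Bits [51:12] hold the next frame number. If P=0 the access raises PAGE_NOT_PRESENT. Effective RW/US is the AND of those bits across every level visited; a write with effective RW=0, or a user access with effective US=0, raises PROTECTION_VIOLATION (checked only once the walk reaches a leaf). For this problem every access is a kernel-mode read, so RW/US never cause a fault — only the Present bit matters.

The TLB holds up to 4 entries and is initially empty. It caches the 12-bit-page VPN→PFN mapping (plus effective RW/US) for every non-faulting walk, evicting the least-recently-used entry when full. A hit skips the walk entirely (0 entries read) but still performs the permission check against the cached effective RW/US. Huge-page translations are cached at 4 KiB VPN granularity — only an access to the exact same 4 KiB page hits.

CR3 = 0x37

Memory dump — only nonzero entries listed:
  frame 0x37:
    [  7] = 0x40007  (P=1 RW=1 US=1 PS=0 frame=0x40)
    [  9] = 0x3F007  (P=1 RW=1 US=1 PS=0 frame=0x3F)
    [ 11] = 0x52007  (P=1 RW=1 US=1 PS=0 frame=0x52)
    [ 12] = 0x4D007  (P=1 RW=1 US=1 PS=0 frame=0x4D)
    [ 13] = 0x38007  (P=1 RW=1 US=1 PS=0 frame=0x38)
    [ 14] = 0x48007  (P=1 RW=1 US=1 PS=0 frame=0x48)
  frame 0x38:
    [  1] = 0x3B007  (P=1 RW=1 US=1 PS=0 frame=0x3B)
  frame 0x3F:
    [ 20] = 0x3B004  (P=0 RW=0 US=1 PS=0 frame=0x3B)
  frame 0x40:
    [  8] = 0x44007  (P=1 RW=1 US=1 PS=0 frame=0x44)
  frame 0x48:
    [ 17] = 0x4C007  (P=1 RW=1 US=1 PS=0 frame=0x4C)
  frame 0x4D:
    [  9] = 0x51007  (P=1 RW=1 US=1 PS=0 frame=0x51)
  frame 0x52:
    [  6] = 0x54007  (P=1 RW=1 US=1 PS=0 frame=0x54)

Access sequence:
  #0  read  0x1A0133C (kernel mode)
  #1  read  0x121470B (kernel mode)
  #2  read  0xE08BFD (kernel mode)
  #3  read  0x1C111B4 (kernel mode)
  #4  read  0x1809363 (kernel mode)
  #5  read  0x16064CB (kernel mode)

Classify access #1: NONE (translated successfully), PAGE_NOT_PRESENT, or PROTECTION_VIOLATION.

Trace:
#0 VA=0x1A0133C (r,kernel):
  lvl0: tbl 0x37, slot 13 ⇒ 0x38007 (P1/RW1/US1/PS0)
  lvl1: tbl 0x38, slot 1 ⇒ 0x3B007 (P1/RW1/US1/PS0)
  ✓ 0x3B33C  — 2 lookups
#1 VA=0x121470B (r,kernel):
  lvl0: tbl 0x37, slot 9 ⇒ 0x3F007 (P1/RW1/US1/PS0)
  lvl1: tbl 0x3F, slot 20 ⇒ 0x3B004 (P0/RW0/US1/PS0)
  → PAGE_NOT_PRESENT  (2 entries read)
#2 VA=0xE08BFD (r,kernel):
  lvl0: tbl 0x37, slot 7 ⇒ 0x40007 (P1/RW1/US1/PS0)
  lvl1: tbl 0x40, slot 8 ⇒ 0x44007 (P1/RW1/US1/PS0)
  ✓ 0x44BFD  — 2 lookups
#3 VA=0x1C111B4 (r,kernel):
  lvl0: tbl 0x37, slot 14 ⇒ 0x48007 (P1/RW1/US1/PS0)
  lvl1: tbl 0x48, slot 17 ⇒ 0x4C007 (P1/RW1/US1/PS0)
  ✓ 0x4C1B4  — 2 lookups
#4 VA=0x1809363 (r,kernel):
  lvl0: tbl 0x37, slot 12 ⇒ 0x4D007 (P1/RW1/US1/PS0)
  lvl1: tbl 0x4D, slot 9 ⇒ 0x51007 (P1/RW1/US1/PS0)
  ✓ 0x51363  — 2 lookups
#5 VA=0x16064CB (r,kernel):
  lvl0: tbl 0x37, slot 11 ⇒ 0x52007 (P1/RW1/US1/PS0)
  lvl1: tbl 0x52, slot 6 ⇒ 0x54007 (P1/RW1/US1/PS0)
  ✓ 0x544CB  — 2 lookups

Access #1 fault: PAGE_NOT_PRESENT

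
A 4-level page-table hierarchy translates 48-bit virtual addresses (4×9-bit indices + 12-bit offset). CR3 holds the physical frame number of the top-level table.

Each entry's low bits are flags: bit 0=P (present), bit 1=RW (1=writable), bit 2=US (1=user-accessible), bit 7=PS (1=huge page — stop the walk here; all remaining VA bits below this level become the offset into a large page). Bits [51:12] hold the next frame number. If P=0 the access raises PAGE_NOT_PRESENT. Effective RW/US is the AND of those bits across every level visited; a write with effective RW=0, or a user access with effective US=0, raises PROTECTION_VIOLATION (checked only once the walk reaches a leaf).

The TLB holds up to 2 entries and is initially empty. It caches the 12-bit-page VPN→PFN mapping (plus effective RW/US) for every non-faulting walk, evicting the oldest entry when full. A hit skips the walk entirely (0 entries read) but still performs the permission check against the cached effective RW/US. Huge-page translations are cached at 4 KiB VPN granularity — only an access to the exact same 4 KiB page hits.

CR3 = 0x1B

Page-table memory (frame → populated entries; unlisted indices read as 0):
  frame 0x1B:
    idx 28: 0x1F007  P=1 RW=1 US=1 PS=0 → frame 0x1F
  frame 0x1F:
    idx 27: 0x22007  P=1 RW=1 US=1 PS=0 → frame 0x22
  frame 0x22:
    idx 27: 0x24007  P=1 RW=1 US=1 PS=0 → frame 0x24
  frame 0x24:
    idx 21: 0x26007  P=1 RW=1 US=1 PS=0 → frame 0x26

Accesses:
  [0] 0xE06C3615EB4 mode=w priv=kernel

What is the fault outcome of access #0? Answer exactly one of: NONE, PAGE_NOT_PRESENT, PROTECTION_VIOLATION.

Trace:
#0 VA=0xE06C3615EB4 (w,kernel):
  L0: frame=0x1B idx=28 entry=0x1F007 [P=1 RW=1 US=1 PS=0]
  L1: frame=0x1F idx=27 entry=0x22007 [P=1 RW=1 US=1 PS=0]
  L2: frame=0x22 idx=27 entry=0x24007 [P=1 RW=1 US=1 PS=0]
  L3: frame=0x24 idx=21 entry=0x26007 [P=1 RW=1 US=1 PS=0]
  → PA=0x26EB4  (4 entries read)

Access #0 fault: NONE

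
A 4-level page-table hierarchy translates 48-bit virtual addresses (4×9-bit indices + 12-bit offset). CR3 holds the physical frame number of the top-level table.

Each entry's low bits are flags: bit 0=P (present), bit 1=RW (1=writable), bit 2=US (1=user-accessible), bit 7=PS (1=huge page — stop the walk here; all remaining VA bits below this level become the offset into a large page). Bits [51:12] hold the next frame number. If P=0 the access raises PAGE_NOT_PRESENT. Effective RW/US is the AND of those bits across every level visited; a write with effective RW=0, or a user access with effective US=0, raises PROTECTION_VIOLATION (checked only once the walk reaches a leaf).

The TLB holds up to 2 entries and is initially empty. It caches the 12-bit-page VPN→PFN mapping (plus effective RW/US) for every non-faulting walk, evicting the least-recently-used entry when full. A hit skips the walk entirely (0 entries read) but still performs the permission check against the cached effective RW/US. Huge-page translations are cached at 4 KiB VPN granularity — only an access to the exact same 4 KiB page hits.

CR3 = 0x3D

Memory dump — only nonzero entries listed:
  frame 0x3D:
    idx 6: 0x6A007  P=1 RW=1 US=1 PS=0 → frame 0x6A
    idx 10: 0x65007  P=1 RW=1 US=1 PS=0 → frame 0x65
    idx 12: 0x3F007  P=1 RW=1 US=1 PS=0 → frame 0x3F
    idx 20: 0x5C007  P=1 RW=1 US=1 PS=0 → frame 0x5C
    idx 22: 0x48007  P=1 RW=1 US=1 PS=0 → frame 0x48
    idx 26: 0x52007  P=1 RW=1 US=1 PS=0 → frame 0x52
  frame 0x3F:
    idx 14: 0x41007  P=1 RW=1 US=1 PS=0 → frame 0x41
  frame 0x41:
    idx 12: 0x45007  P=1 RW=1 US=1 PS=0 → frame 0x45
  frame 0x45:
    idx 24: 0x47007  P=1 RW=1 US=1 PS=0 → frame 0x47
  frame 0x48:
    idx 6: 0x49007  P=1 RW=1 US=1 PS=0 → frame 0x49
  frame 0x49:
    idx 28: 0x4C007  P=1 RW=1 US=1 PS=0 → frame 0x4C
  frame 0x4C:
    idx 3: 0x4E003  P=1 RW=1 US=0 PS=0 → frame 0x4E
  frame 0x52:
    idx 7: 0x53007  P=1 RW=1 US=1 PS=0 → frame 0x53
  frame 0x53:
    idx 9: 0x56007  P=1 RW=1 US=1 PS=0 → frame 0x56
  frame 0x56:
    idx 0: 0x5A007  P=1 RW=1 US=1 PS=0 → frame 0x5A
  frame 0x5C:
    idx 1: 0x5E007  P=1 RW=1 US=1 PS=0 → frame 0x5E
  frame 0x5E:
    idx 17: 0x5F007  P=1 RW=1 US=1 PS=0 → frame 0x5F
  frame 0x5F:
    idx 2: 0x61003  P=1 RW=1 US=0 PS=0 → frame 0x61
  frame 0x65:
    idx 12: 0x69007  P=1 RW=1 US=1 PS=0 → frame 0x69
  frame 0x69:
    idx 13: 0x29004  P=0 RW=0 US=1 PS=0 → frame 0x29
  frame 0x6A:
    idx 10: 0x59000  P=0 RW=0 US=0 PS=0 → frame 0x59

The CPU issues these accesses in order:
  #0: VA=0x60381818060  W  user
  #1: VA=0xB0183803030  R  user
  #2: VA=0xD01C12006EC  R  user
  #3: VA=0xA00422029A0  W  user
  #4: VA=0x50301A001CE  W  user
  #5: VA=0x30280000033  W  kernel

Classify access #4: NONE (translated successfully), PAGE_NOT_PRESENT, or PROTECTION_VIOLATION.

Walk each access:
#0 VA=0x60381818060 (w,user):
  L0 @0x3D[12] → 0x3F007  P=1,RW=1,US=1,PS=0
  L1 @0x3F[14] → 0x41007  P=1,RW=1,US=1,PS=0
  L2 @0x41[12] → 0x45007  P=1,RW=1,US=1,PS=0
  L3 @0x45[24] → 0x47007  P=1,RW=1,US=1,PS=0
  ✓ 0x47060  — 4 lookups
#1 VA=0xB0183803030 (r,user):
  L0 @0x3D[22] → 0x48007  P=1,RW=1,US=1,PS=0
  L1 @0x48[6] → 0x49007  P=1,RW=1,US=1,PS=0
  L2 @0x49[28] → 0x4C007  P=1,RW=1,US=1,PS=0
  L3 @0x4C[3] → 0x4E003  P=1,RW=1,US=0,PS=0
  → PROTECTION_VIOLATION  (4 entries read)
#2 VA=0xD01C12006EC (r,user):
  L0 @0x3D[26] → 0x52007  P=1,RW=1,US=1,PS=0
  L1 @0x52[7] → 0x53007  P=1,RW=1,US=1,PS=0
  L2 @0x53[9] → 0x56007  P=1,RW=1,US=1,PS=0
  L3 @0x56[0] → 0x5A007  P=1,RW=1,US=1,PS=0
  ✓ 0x5A6EC  — 4 lookups
#3 VA=0xA00422029A0 (w,user):
  L0 @0x3D[20] → 0x5C007  P=1,RW=1,US=1,PS=0
  L1 @0x5C[1] → 0x5E007  P=1,RW=1,US=1,PS=0
  L2 @0x5E[17] → 0x5F007  P=1,RW=1,US=1,PS=0
  L3 @0x5F[2] → 0x61003  P=1,RW=1,US=0,PS=0
  → PROTECTION_VIOLATION  (4 entries read)
#4 VA=0x50301A001CE (w,user):
  L0 @0x3D[10] → 0x65007  P=1,RW=1,US=1,PS=0
  L1 @0x65[12] → 0x69007  P=1,RW=1,US=1,PS=0
  L2 @0x69[13] → 0x29004  P=0,RW=0,US=1,PS=0
  → PAGE_NOT_PRESENT  (3 entries read)
#5 VA=0x30280000033 (w,kernel):
  L0 @0x3D[6] → 0x6A007  P=1,RW=1,US=1,PS=0
  L1 @0x6A[10] → 0x59000  P=0,RW=0,US=0,PS=0
  → PAGE_NOT_PRESENT  (2 entries read)

Access #4 fault: PAGE_NOT_PRESENT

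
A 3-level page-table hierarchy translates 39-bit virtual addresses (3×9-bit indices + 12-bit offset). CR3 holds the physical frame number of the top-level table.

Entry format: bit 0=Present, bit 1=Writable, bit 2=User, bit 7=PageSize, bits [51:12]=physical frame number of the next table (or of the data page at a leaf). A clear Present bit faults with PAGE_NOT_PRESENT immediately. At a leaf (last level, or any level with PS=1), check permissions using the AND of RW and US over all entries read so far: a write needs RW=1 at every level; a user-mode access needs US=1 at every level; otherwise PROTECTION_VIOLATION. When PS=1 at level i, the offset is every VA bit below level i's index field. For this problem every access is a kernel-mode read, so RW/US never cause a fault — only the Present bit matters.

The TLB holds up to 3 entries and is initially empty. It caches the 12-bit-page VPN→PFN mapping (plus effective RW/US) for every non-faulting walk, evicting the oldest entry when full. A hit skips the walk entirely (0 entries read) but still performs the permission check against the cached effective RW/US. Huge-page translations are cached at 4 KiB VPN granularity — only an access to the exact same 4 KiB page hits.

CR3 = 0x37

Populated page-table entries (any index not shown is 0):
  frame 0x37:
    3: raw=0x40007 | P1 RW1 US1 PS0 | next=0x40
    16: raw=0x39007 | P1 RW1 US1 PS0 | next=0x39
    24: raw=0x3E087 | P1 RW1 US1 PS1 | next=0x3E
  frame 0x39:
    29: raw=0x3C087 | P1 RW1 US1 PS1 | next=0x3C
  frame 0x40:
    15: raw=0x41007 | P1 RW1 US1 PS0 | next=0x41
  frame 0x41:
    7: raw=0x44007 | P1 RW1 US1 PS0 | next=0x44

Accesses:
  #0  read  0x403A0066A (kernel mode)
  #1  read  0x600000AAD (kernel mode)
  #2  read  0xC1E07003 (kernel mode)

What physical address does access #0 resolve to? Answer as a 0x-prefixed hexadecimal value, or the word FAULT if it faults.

Per-access translation:
#0 VA=0x403A0066A (r,kernel):
  L0: frame=0x37 idx=16 entry=0x39007 [P=1 RW=1 US=1 PS=0]
  L1: frame=0x39 idx=29 entry=0x3C087 [P=1 RW=1 US=1 PS=1]
  ⇒ phys 0x3C66A (huge @L1)  [2 reads]
#1 VA=0x600000AAD (r,kernel):
  L0: frame=0x37 idx=24 entry=0x3E087 [P=1 RW=1 US=1 PS=1]
  ⇒ phys 0x3EAAD (huge @L0)  [1 reads]
#2 VA=0xC1E07003 (r,kernel):
  L0: frame=0x37 idx=3 entry=0x40007 [P=1 RW=1 US=1 PS=0]
  L1: frame=0x40 idx=15 entry=0x41007 [P=1 RW=1 US=1 PS=0]
  L2: frame=0x41 idx=7 entry=0x44007 [P=1 RW=1 US=1 PS=0]
  ⇒ phys 0x44003  [3 reads]

Access #0 PA: 0x3C66A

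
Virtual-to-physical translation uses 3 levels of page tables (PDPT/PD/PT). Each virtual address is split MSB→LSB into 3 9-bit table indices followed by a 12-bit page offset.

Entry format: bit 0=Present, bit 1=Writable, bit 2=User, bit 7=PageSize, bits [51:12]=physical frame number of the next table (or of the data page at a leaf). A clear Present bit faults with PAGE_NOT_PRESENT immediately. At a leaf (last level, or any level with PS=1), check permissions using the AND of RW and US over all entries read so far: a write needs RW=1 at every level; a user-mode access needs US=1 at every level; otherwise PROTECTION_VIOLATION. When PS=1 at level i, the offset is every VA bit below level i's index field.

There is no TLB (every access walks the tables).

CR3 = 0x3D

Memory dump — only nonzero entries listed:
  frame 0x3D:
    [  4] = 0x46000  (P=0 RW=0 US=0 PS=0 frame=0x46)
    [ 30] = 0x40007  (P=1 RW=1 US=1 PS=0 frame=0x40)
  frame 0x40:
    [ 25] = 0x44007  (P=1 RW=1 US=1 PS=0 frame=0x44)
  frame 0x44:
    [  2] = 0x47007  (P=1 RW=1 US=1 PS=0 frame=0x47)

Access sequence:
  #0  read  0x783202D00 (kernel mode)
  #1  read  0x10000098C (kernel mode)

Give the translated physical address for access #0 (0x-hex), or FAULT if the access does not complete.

Walk each access:
#0 VA=0x783202D00 (r,kernel):
  L0 @0x3D[30] → 0x40007  P=1,RW=1,US=1,PS=0
  L1 @0x40[25] → 0x44007  P=1,RW=1,US=1,PS=0
  L2 @0x44[2] → 0x47007  P=1,RW=1,US=1,PS=0
  ✓ 0x47D00  — 3 lookups
#1 VA=0x10000098C (r,kernel):
  L0 @0x3D[4] → 0x46000  P=0,RW=0,US=0,PS=0
  → PAGE_NOT_PRESENT  (1 entries read)

Access #0 PA: 0x47D00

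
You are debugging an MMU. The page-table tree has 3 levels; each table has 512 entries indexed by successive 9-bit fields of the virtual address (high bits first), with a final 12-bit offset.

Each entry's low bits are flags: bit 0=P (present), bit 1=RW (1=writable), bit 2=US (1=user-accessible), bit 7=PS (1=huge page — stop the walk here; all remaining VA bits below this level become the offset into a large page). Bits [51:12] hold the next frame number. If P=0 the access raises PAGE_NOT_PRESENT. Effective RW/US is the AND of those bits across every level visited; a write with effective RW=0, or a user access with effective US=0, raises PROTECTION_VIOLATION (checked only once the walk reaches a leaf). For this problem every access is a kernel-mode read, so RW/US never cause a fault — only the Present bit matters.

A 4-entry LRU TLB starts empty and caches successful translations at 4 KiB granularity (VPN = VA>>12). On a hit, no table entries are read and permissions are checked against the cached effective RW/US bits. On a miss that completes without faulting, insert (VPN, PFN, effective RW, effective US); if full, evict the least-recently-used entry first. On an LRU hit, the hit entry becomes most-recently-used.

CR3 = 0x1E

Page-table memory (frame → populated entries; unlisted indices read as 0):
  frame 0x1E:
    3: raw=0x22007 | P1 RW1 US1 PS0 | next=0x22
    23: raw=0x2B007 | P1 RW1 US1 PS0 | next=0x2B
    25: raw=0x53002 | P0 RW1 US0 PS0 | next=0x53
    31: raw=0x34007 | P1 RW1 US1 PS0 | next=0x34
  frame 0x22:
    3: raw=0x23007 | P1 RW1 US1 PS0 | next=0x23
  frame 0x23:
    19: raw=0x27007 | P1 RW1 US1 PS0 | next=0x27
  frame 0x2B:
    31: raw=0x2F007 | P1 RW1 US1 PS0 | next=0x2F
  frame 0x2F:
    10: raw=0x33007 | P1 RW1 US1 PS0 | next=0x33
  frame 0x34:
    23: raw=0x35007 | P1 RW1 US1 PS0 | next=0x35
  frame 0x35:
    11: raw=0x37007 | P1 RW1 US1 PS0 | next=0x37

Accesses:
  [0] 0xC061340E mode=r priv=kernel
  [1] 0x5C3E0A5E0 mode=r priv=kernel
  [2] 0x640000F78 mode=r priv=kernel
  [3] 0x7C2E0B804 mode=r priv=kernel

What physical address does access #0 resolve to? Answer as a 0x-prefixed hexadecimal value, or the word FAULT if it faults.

Walk each access:
#0 VA=0xC061340E (r,kernel):
  L0 @0x1E[3] → 0x22007  P=1,RW=1,US=1,PS=0
  L1 @0x22[3] → 0x23007  P=1,RW=1,US=1,PS=0
  L2 @0x23[19] → 0x27007  P=1,RW=1,US=1,PS=0
  → PA=0x2740E  (3 entries read)
#1 VA=0x5C3E0A5E0 (r,kernel):
  L0 @0x1E[23] → 0x2B007  P=1,RW=1,US=1,PS=0
  L1 @0x2B[31] → 0x2F007  P=1,RW=1,US=1,PS=0
  L2 @0x2F[10] → 0x33007  P=1,RW=1,US=1,PS=0
  → PA=0x335E0  (3 entries read)
#2 VA=0x640000F78 (r,kernel):
  L0 @0x1E[25] → 0x53002  P=0,RW=1,US=0,PS=0
  ⇒ fault: PAGE_NOT_PRESENT  — 1 lookups
#3 VA=0x7C2E0B804 (r,kernel):
  L0 @0x1E[31] → 0x34007  P=1,RW=1,US=1,PS=0
  L1 @0x34[23] → 0x35007  P=1,RW=1,US=1,PS=0
  L2 @0x35[11] → 0x37007  P=1,RW=1,US=1,PS=0
  → PA=0x37804  (3 entries read)

Access #0 PA: 0x2740E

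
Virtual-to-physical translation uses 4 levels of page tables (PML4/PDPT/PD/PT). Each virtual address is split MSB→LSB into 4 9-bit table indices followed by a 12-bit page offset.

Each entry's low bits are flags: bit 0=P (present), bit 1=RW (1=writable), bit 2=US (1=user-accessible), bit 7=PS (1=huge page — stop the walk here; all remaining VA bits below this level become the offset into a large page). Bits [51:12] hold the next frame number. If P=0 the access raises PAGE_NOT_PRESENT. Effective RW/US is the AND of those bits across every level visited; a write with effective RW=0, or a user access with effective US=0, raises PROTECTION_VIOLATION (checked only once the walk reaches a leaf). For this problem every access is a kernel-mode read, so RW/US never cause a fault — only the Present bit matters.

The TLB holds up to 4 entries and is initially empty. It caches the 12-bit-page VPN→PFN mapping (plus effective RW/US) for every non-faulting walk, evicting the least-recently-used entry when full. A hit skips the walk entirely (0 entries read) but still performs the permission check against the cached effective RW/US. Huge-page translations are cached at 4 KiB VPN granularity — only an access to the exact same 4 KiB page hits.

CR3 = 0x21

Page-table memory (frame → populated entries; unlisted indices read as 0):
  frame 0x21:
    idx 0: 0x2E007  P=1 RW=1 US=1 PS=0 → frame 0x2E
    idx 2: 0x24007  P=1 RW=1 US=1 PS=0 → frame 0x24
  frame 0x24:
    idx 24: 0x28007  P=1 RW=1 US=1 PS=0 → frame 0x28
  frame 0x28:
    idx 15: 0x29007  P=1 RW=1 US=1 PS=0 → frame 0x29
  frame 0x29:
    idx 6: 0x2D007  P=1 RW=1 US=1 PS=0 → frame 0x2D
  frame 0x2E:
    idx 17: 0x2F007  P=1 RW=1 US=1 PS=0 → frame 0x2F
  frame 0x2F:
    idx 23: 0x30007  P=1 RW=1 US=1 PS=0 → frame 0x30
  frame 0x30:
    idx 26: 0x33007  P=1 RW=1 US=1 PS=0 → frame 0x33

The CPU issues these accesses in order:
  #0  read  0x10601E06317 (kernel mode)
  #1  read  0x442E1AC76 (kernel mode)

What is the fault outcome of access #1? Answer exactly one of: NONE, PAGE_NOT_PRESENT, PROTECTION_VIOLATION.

Walk each access:
#0 VA=0x10601E06317 (r,kernel):
  [0] read 0x21 idx=2: raw=0x24007 flags P=1 W=1 U=1 S=0
  [1] read 0x24 idx=24: raw=0x28007 flags P=1 W=1 U=1 S=0
  [2] read 0x28 idx=15: raw=0x29007 flags P=1 W=1 U=1 S=0
  [3] read 0x29 idx=6: raw=0x2D007 flags P=1 W=1 U=1 S=0
  ⇒ phys 0x2D317  [4 reads]
#1 VA=0x442E1AC76 (r,kernel):
  [0] read 0x21 idx=0: raw=0x2E007 flags P=1 W=1 U=1 S=0
  [1] read 0x2E idx=17: raw=0x2F007 flags P=1 W=1 U=1 S=0
  [2] read 0x2F idx=23: raw=0x30007 flags P=1 W=1 U=1 S=0
  [3] read 0x30 idx=26: raw=0x33007 flags P=1 W=1 U=1 S=0
  ⇒ phys 0x33C76  [4 reads]

Access #1 fault: NONE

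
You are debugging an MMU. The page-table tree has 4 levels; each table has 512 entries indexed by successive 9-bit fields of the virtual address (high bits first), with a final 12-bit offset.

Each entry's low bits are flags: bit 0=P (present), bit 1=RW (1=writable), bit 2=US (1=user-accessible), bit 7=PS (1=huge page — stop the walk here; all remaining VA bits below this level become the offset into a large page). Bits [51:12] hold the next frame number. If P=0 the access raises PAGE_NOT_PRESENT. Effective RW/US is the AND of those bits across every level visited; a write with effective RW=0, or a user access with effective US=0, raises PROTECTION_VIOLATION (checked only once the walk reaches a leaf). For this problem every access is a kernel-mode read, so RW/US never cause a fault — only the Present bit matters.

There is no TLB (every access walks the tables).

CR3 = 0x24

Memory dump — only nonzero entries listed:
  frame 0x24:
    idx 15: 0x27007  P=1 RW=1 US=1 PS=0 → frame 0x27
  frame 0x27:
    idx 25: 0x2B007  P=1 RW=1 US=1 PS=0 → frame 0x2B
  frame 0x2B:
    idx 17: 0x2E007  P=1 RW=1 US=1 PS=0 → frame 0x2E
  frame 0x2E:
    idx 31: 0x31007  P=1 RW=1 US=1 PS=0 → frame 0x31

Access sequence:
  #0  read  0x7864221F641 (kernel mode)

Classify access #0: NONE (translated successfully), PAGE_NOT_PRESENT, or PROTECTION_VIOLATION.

Trace:
#0 VA=0x7864221F641 (r,kernel):
  [0] read 0x24 idx=15: raw=0x27007 flags P=1 W=1 U=1 S=0
  [1] read 0x27 idx=25: raw=0x2B007 flags P=1 W=1 U=1 S=0
  [2] read 0x2B idx=17: raw=0x2E007 flags P=1 W=1 U=1 S=0
  [3] read 0x2E idx=31: raw=0x31007 flags P=1 W=1 U=1 S=0
  → PA=0x31641  (4 entries read)

Access #0 fault: NONE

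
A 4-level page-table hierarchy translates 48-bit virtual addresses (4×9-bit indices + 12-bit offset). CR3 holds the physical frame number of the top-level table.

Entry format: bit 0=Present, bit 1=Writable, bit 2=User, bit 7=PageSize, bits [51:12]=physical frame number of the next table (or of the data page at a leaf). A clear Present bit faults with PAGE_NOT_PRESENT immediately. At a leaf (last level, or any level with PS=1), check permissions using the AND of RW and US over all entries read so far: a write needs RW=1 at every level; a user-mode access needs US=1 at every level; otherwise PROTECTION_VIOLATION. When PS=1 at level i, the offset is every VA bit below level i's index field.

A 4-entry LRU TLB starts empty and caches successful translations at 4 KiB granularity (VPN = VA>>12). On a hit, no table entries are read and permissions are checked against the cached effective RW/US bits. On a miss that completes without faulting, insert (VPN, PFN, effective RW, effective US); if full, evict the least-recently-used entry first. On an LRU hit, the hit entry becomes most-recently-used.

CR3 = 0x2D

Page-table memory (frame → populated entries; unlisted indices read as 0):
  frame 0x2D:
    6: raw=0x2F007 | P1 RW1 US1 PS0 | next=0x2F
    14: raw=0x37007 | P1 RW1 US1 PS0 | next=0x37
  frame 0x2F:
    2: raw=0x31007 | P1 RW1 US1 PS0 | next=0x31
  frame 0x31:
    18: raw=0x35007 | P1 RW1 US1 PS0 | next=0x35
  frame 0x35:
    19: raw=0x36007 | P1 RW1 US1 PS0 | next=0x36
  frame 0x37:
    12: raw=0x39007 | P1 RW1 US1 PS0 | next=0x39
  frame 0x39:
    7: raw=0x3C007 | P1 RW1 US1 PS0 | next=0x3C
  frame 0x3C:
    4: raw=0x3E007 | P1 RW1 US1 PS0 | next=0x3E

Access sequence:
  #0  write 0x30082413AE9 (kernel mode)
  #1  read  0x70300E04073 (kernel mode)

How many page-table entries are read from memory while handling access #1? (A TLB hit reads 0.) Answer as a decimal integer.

Walk each access:
#0 VA=0x30082413AE9 (w,kernel):
  L0 @0x2D[6] → 0x2F007  P=1,RW=1,US=1,PS=0
  L1 @0x2F[2] → 0x31007  P=1,RW=1,US=1,PS=0
  L2 @0x31[18] → 0x35007  P=1,RW=1,US=1,PS=0
  L3 @0x35[19] → 0x36007  P=1,RW=1,US=1,PS=0
  → PA=0x36AE9  (4 entries read)
#1 VA=0x70300E04073 (r,kernel):
  L0 @0x2D[14] → 0x37007  P=1,RW=1,US=1,PS=0
  L1 @0x37[12] → 0x39007  P=1,RW=1,US=1,PS=0
  L2 @0x39[7] → 0x3C007  P=1,RW=1,US=1,PS=0
  L3 @0x3C[4] → 0x3E007  P=1,RW=1,US=1,PS=0
  → PA=0x3E073  (4 entries read)

Entries read for #1: 4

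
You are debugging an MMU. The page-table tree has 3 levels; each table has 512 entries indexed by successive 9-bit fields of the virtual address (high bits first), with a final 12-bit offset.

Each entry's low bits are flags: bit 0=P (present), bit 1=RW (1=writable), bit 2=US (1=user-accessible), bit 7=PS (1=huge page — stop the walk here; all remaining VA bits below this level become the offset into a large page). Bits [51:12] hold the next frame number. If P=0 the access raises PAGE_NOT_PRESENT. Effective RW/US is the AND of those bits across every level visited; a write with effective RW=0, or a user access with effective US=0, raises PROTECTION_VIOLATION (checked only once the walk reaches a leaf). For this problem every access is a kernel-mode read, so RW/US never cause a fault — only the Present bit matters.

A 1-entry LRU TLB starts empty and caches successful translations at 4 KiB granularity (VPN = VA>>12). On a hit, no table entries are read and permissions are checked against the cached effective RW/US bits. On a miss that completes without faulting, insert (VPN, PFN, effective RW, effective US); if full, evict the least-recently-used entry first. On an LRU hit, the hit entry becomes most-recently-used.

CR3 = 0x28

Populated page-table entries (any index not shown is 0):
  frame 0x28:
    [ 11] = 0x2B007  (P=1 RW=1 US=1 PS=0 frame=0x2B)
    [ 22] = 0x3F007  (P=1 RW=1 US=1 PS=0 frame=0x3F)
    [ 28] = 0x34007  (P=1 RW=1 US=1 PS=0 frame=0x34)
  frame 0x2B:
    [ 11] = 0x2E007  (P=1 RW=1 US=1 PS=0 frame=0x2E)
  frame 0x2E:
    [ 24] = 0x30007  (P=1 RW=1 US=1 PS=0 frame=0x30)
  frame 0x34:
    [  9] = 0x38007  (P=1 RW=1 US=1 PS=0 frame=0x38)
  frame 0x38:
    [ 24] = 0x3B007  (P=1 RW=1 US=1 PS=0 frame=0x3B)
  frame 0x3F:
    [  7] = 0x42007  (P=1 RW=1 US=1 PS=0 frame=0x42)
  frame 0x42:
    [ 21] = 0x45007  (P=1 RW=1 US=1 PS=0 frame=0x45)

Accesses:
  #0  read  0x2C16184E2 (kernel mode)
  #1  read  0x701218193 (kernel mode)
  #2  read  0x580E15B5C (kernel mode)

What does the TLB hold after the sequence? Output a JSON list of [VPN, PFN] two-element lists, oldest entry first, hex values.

Per-access translation:
#0 VA=0x2C16184E2 (r,kernel):
  L0 @0x28[11] → 0x2B007  P=1,RW=1,US=1,PS=0
  L1 @0x2B[11] → 0x2E007  P=1,RW=1,US=1,PS=0
  L2 @0x2E[24] → 0x30007  P=1,RW=1,US=1,PS=0
  → PA=0x304E2  (3 entries read)
#1 VA=0x701218193 (r,kernel):
  L0 @0x28[28] → 0x34007  P=1,RW=1,US=1,PS=0
  L1 @0x34[9] → 0x38007  P=1,RW=1,US=1,PS=0
  L2 @0x38[24] → 0x3B007  P=1,RW=1,US=1,PS=0
  → PA=0x3B193  (3 entries read)
#2 VA=0x580E15B5C (r,kernel):
  L0 @0x28[22] → 0x3F007  P=1,RW=1,US=1,PS=0
  L1 @0x3F[7] → 0x42007  P=1,RW=1,US=1,PS=0
  L2 @0x42[21] → 0x45007  P=1,RW=1,US=1,PS=0
  → PA=0x45B5C  (3 entries read)

TLB: [["0x580E15", "0x45"]]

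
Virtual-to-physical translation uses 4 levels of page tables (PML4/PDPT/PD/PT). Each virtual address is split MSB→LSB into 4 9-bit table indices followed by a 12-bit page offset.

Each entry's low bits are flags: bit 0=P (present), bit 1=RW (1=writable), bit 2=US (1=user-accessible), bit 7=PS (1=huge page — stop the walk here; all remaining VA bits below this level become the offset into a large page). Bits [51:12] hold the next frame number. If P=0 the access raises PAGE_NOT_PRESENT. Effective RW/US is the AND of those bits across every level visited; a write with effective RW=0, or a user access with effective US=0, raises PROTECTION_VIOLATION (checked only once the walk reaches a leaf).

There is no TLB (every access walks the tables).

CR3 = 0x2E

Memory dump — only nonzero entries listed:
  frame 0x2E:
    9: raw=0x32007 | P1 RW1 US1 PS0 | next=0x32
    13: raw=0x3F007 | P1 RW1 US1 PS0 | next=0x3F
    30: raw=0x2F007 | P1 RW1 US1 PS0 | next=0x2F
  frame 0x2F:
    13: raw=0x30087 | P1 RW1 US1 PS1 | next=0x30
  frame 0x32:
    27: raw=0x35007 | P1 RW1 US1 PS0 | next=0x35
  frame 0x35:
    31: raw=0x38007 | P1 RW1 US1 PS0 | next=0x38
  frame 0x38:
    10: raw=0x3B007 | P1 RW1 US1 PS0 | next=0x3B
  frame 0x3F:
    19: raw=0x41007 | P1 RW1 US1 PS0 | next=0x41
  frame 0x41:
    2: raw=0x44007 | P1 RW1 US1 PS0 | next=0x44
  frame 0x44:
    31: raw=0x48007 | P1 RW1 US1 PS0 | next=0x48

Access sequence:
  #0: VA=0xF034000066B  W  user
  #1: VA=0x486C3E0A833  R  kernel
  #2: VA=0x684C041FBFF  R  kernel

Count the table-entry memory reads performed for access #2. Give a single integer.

Per-access translation:
#0 VA=0xF034000066B (w,user):
  L0 @0x2E[30] → 0x2F007  P=1,RW=1,US=1,PS=0
  L1 @0x2F[13] → 0x30087  P=1,RW=1,US=1,PS=1
  ✓ 0x3066B (huge @L1)  — 2 lookups
#1 VA=0x486C3E0A833 (r,kernel):
  L0 @0x2E[9] → 0x32007  P=1,RW=1,US=1,PS=0
  L1 @0x32[27] → 0x35007  P=1,RW=1,US=1,PS=0
  L2 @0x35[31] → 0x38007  P=1,RW=1,US=1,PS=0
  L3 @0x38[10] → 0x3B007  P=1,RW=1,US=1,PS=0
  ✓ 0x3B833  — 4 lookups
#2 VA=0x684C041FBFF (r,kernel):
  L0 @0x2E[13] → 0x3F007  P=1,RW=1,US=1,PS=0
  L1 @0x3F[19] → 0x41007  P=1,RW=1,US=1,PS=0
  L2 @0x41[2] → 0x44007  P=1,RW=1,US=1,PS=0
  L3 @0x44[31] → 0x48007  P=1,RW=1,US=1,PS=0
  ✓ 0x48BFF  — 4 lookups

Entries read for #2: 4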